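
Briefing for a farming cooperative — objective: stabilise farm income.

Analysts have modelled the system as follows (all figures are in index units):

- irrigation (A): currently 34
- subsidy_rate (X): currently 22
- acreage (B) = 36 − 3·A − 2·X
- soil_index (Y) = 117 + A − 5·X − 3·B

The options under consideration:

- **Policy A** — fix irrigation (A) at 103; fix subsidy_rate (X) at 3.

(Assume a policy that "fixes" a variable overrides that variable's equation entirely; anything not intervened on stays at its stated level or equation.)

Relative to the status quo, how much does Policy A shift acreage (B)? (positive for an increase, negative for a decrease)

-169

Baseline:
  A = 34
  X = 22
  B = 36 − 3·34 − 2·22 = -110
Policy A (A := 103, X := 3):
  A = 103
  X = 3
  B = 36 − 3·103 − 2·3 = -279
Change in B: -279 − (-110) = -169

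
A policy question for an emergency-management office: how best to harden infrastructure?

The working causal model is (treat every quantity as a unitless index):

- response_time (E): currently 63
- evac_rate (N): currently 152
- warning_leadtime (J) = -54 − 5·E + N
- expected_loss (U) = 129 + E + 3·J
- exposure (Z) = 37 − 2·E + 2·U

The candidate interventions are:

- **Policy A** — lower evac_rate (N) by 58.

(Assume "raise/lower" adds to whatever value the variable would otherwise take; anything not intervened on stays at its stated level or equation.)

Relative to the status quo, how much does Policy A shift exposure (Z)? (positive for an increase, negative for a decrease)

Baseline:
  E = 63
  N = 152
  J = -54 − 5·63 + 152 = -217
  U = 129 + 63 + 3·(-217) = -459
  Z = 37 − 2·63 + 2·(-459) = -1007
Policy A (N − 58):
  E = 63
  N = 152 − 58 = 94
  J = -54 − 5·63 + 94 = -275
  U = 129 + 63 + 3·(-275) = -633
  Z = 37 − 2·63 + 2·(-633) = -1355
Change in Z: -1355 − (-1007) = -348

-348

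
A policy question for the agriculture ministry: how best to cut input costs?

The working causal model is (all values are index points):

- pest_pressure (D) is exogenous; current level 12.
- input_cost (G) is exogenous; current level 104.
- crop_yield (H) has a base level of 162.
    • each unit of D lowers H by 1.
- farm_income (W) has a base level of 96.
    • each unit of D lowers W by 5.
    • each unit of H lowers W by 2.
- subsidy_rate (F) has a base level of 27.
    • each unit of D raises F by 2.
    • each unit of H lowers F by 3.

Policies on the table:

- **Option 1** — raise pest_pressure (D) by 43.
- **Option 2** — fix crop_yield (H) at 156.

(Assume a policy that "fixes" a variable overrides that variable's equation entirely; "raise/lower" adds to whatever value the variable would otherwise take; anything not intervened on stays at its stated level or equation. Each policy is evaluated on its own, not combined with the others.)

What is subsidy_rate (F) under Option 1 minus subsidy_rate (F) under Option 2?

Option 1 (D + 43):
  D = 12 + 43 = 55
  H = 162 − 55 = 107
  F = 27 + 2·55 − 3·107 = -184
Option 2 (H := 156):
  D = 12
  H = 156
  F = 27 + 2·12 − 3·156 = -417
F: -184 − (-417) = 233

233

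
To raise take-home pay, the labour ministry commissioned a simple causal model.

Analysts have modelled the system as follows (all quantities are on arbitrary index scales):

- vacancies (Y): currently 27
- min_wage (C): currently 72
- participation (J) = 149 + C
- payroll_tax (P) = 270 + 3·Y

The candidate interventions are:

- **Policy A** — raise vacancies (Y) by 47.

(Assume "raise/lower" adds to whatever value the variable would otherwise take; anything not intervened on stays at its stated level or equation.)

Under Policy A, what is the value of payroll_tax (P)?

492

Policy A (Y + 47):
  Y = 27 + 47 = 74
  P = 270 + 3·74 = 492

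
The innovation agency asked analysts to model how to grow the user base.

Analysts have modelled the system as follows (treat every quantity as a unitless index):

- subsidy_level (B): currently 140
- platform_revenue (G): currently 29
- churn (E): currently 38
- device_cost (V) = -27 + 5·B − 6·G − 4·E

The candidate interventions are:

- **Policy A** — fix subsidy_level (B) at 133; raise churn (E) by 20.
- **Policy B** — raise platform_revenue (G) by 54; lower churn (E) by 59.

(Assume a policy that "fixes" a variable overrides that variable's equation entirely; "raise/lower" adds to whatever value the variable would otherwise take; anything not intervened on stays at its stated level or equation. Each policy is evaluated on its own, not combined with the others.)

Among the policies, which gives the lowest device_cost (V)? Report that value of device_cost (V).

Policy A (B := 133, E + 20):
  B = 133
  G = 29
  E = 38 + 20 = 58
  V = -27 + 5·133 − 6·29 − 4·58 = 232
Policy B (G + 54, E − 59):
  B = 140
  G = 29 + 54 = 83
  E = 38 − 59 = -21
  V = -27 + 5·140 − 6·83 − 4·(-21) = 259
Comparing — Policy A: V=232, Policy B: V=259. Lowest is 232 (Policy A).

232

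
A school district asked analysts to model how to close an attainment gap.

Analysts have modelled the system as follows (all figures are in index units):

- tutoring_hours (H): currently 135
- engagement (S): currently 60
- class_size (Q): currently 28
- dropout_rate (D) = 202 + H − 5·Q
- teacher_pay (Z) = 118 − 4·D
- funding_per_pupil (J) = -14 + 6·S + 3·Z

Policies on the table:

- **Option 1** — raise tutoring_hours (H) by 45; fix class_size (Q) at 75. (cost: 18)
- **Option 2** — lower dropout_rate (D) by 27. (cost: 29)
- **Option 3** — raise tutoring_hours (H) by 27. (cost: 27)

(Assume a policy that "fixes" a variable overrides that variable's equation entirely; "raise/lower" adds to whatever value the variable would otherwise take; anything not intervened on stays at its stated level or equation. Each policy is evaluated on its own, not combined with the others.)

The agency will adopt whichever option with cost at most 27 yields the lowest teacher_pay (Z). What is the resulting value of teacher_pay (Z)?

Option 1 (H + 45, Q := 75):
  H = 135 + 45 = 180
  Q = 75
  D = 202 + 180 − 5·75 = 7
  Z = 118 − 4·7 = 90
Option 3 (H + 27):
  H = 135 + 27 = 162
  Q = 28
  D = 202 + 162 − 5·28 = 224
  Z = 118 − 4·224 = -778
Comparing — Option 1: Z=90, Option 3: Z=-778. Lowest is -778 (Option 3).

-778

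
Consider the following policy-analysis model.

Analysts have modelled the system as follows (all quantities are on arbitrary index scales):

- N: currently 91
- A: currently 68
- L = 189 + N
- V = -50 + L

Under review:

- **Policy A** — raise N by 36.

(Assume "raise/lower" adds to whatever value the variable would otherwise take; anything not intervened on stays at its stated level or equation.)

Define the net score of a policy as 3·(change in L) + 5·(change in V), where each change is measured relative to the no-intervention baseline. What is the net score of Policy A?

Baseline:
  N = 91
  L = 189 + 91 = 280
  V = -50 + 280 = 230
Policy A (N + 36):
  N = 91 + 36 = 127
  L = 189 + 127 = 316
  V = -50 + 316 = 266
ΔL = 316 − 280 = 36; ΔV = 266 − 230 = 36
Score = 3·36 + 5·36 = 288

288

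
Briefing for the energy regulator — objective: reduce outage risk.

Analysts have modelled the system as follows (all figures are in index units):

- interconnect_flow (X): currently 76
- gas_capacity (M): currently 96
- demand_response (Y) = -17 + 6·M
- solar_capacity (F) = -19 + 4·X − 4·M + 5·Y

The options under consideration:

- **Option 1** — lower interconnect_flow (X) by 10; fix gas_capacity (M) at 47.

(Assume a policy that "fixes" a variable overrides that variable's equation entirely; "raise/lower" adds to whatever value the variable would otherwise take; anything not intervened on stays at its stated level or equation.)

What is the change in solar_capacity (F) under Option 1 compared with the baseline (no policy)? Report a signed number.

-1314

Baseline:
  X = 76
  M = 96
  Y = -17 + 6·96 = 559
  F = -19 + 4·76 − 4·96 + 5·559 = 2696
Option 1 (X − 10, M := 47):
  X = 76 − 10 = 66
  M = 47
  Y = -17 + 6·47 = 265
  F = -19 + 4·66 − 4·47 + 5·265 = 1382
Change in F: 1382 − 2696 = -1314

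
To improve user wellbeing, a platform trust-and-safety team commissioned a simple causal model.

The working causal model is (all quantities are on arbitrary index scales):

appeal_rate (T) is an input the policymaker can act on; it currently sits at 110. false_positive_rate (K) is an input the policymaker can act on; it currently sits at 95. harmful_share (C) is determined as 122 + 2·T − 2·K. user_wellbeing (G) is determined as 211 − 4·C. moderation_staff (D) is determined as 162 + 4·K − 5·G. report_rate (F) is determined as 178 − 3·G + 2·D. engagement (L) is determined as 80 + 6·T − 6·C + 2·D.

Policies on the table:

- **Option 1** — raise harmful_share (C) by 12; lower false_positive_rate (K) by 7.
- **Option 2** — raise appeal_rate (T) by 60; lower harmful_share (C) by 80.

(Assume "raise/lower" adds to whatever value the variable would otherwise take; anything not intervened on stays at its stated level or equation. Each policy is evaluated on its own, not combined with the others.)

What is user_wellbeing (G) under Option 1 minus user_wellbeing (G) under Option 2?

Option 1 (C + 12, K − 7):
  T = 110
  K = 95 − 7 = 88
  C = 122 + 2·110 − 2·88 (+12 from intervention) = 178
  G = 211 − 4·178 = -501
Option 2 (T + 60, C − 80):
  T = 110 + 60 = 170
  K = 95
  C = 122 + 2·170 − 2·95 (−80 from intervention) = 192
  G = 211 − 4·192 = -557
G: -501 − (-557) = 56

56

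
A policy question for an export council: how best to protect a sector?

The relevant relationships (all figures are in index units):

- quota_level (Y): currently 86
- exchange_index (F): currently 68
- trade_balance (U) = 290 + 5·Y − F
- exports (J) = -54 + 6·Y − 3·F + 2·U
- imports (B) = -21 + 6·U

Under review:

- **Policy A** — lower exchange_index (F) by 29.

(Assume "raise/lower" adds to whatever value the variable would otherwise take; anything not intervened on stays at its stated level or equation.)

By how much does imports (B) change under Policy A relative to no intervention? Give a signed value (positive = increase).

174

Baseline:
  Y = 86
  F = 68
  U = 290 + 5·86 − 68 = 652
  B = -21 + 6·652 = 3891
Policy A (F − 29):
  Y = 86
  F = 68 − 29 = 39
  U = 290 + 5·86 − 39 = 681
  B = -21 + 6·681 = 4065
Change in B: 4065 − 3891 = 174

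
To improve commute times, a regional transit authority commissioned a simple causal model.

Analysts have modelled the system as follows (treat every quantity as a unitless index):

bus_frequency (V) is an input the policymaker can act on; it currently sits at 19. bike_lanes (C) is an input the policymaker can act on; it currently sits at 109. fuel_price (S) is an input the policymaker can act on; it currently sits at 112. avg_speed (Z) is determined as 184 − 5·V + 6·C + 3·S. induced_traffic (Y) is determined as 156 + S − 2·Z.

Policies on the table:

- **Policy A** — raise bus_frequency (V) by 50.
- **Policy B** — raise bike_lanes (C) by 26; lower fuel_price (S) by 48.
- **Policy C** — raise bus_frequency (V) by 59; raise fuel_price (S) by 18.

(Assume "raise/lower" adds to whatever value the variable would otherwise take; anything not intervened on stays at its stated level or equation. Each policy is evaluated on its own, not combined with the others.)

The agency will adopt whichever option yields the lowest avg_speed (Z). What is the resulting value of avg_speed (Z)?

Policy A (V + 50):
  V = 19 + 50 = 69
  C = 109
  S = 112
  Z = 184 − 5·69 + 6·109 + 3·112 = 829
Policy B (C + 26, S − 48):
  V = 19
  C = 109 + 26 = 135
  S = 112 − 48 = 64
  Z = 184 − 5·19 + 6·135 + 3·64 = 1091
Policy C (V + 59, S + 18):
  V = 19 + 59 = 78
  C = 109
  S = 112 + 18 = 130
  Z = 184 − 5·78 + 6·109 + 3·130 = 838
Comparing — Policy A: Z=829, Policy B: Z=1091, Policy C: Z=838. Lowest is 829 (Policy A).

829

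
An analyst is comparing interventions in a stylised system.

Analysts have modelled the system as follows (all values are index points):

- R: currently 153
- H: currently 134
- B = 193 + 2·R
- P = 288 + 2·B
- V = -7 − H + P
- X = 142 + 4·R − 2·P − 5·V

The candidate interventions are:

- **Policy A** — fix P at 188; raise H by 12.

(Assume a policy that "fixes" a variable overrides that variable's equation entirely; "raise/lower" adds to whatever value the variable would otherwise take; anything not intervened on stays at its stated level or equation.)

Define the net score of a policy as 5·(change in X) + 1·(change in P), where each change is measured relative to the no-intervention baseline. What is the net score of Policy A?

37632

Baseline:
  R = 153
  H = 134
  B = 193 + 2·153 = 499
  P = 288 + 2·499 = 1286
  V = -7 − 134 + 1286 = 1145
  X = 142 + 4·153 − 2·1286 − 5·1145 = -7543
Policy A (P := 188, H + 12):
  R = 153
  H = 134 + 12 = 146
  B = 193 + 2·153 = 499
  P = 188
  V = -7 − 146 + 188 = 35
  X = 142 + 4·153 − 2·188 − 5·35 = 203
ΔX = 203 − (-7543) = 7746; ΔP = 188 − 1286 = -1098
Score = 5·7746 + 1·(-1098) = 37632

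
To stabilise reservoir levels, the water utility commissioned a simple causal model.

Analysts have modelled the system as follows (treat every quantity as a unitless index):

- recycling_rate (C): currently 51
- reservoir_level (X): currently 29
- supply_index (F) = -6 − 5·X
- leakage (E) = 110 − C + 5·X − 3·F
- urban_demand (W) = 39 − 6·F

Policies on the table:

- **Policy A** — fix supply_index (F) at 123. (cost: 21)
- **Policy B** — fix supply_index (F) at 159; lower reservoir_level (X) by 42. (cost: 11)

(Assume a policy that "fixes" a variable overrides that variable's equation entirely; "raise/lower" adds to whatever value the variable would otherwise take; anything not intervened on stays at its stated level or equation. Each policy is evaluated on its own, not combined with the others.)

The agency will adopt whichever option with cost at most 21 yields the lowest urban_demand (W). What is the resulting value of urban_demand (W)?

-915

Policy A (F := 123):
  X = 29
  F = 123
  W = 39 − 6·123 = -699
Policy B (F := 159, X − 42):
  X = 29 − 42 = -13
  F = 159
  W = 39 − 6·159 = -915
Comparing — Policy A: W=-699, Policy B: W=-915. Lowest is -915 (Policy B).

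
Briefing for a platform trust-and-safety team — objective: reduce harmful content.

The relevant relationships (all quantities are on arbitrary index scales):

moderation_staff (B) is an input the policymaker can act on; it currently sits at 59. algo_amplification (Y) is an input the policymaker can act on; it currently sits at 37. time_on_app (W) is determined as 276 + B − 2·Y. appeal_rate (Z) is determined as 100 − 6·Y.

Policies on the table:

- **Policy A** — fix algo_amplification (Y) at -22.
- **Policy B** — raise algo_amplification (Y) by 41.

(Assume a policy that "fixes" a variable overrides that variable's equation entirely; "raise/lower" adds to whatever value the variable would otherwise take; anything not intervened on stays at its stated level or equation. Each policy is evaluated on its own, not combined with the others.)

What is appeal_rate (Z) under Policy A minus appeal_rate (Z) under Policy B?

600

Policy A (Y := -22):
  Y = -22
  Z = 100 − 6·(-22) = 232
Policy B (Y + 41):
  Y = 37 + 41 = 78
  Z = 100 − 6·78 = -368
Z: 232 − (-368) = 600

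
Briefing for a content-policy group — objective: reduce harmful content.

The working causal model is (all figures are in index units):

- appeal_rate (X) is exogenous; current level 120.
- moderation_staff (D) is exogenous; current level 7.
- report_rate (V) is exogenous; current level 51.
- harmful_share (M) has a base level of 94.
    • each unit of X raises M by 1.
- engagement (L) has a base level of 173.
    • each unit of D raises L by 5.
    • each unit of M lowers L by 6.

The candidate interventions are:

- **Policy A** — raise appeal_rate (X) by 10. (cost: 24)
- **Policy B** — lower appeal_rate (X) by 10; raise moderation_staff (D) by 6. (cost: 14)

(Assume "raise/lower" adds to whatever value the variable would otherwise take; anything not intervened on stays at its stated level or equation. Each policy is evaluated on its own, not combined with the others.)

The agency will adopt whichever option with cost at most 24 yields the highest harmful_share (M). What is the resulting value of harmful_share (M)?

Policy A (X + 10):
  X = 120 + 10 = 130
  M = 94 + 130 = 224
Policy B (X − 10, D + 6):
  X = 120 − 10 = 110
  M = 94 + 110 = 204
Comparing — Policy A: M=224, Policy B: M=204. Highest is 224 (Policy A).

224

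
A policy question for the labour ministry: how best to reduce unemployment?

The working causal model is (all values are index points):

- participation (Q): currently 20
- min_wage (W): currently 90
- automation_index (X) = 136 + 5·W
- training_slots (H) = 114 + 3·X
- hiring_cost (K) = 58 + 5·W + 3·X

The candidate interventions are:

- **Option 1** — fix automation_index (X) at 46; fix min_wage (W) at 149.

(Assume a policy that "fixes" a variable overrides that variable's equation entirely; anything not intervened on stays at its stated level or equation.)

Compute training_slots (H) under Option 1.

Option 1 (X := 46, W := 149):
  W = 149
  X = 46
  H = 114 + 3·46 = 252

252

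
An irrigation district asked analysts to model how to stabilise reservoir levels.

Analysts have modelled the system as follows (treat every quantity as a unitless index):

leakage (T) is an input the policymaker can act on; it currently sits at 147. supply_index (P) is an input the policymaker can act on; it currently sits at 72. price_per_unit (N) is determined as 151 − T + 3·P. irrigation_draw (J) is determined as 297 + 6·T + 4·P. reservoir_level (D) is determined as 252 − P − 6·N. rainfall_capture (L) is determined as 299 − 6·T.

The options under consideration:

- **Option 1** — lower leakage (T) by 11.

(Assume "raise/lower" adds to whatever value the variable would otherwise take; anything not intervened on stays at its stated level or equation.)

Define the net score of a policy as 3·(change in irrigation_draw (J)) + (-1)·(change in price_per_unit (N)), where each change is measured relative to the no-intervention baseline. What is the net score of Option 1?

-209

Baseline:
  T = 147
  P = 72
  N = 151 − 147 + 3·72 = 220
  J = 297 + 6·147 + 4·72 = 1467
Option 1 (T − 11):
  T = 147 − 11 = 136
  P = 72
  N = 151 − 136 + 3·72 = 231
  J = 297 + 6·136 + 4·72 = 1401
ΔJ = 1401 − 1467 = -66; ΔN = 231 − 220 = 11
Score = 3·(-66) + (-1)·11 = -209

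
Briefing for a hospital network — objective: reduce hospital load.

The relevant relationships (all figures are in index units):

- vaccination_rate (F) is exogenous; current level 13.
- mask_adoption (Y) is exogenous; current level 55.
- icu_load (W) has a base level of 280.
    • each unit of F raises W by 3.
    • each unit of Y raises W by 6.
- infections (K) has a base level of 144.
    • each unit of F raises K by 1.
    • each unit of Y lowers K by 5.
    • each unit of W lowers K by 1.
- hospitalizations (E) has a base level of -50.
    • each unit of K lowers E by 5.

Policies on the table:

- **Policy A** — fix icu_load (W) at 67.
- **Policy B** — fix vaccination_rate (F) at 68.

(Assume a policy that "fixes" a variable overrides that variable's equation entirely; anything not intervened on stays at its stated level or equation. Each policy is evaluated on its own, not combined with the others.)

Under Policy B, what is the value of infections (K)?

-877

Policy B (F := 68):
  F = 68
  Y = 55
  W = 280 + 3·68 + 6·55 = 814
  K = 144 + 68 − 5·55 − 814 = -877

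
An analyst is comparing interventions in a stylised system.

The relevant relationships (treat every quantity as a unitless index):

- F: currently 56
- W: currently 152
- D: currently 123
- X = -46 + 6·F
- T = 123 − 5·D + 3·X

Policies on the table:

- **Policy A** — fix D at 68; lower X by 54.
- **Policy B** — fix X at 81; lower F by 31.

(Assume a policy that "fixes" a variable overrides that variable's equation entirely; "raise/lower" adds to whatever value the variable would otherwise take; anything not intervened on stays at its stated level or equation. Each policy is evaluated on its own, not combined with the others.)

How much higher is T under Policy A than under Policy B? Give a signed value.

740

Policy A (D := 68, X − 54):
  F = 56
  D = 68
  X = -46 + 6·56 (−54 from intervention) = 236
  T = 123 − 5·68 + 3·236 = 491
Policy B (X := 81, F − 31):
  F = 56 − 31 = 25
  D = 123
  X = 81
  T = 123 − 5·123 + 3·81 = -249
T: 491 − (-249) = 740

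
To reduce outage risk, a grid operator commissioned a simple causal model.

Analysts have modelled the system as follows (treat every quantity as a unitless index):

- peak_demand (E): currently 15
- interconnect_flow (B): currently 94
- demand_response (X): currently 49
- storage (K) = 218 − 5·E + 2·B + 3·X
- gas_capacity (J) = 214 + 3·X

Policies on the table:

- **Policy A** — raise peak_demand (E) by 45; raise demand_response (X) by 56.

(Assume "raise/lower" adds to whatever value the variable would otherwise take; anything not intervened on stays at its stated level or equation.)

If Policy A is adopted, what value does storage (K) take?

Policy A (E + 45, X + 56):
  E = 15 + 45 = 60
  B = 94
  X = 49 + 56 = 105
  K = 218 − 5·60 + 2·94 + 3·105 = 421

421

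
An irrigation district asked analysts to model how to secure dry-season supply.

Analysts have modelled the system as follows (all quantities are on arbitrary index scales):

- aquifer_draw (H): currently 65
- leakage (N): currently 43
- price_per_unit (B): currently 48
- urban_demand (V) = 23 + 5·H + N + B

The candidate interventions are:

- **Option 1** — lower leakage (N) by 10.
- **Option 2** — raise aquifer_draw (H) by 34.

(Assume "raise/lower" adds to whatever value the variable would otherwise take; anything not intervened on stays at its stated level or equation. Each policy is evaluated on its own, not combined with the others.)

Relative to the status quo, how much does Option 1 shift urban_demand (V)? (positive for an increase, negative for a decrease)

Baseline:
  H = 65
  N = 43
  B = 48
  V = 23 + 5·65 + 43 + 48 = 439
Option 1 (N − 10):
  H = 65
  N = 43 − 10 = 33
  B = 48
  V = 23 + 5·65 + 33 + 48 = 429
Change in V: 429 − 439 = -10

-10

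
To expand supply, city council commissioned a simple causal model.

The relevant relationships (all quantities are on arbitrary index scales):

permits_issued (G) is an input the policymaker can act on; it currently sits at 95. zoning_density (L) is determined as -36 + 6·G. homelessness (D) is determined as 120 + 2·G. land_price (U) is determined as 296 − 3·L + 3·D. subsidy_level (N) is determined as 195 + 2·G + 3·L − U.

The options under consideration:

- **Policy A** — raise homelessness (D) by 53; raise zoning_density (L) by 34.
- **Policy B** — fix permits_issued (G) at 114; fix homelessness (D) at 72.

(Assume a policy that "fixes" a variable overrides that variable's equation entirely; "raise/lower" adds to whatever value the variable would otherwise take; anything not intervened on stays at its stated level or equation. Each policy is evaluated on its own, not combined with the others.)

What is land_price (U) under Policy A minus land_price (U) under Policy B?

1113

Policy A (D + 53, L + 34):
  G = 95
  L = -36 + 6·95 (+34 from intervention) = 568
  D = 120 + 2·95 (+53 from intervention) = 363
  U = 296 − 3·568 + 3·363 = -319
Policy B (G := 114, D := 72):
  G = 114
  L = -36 + 6·114 = 648
  D = 72
  U = 296 − 3·648 + 3·72 = -1432
U: -319 − (-1432) = 1113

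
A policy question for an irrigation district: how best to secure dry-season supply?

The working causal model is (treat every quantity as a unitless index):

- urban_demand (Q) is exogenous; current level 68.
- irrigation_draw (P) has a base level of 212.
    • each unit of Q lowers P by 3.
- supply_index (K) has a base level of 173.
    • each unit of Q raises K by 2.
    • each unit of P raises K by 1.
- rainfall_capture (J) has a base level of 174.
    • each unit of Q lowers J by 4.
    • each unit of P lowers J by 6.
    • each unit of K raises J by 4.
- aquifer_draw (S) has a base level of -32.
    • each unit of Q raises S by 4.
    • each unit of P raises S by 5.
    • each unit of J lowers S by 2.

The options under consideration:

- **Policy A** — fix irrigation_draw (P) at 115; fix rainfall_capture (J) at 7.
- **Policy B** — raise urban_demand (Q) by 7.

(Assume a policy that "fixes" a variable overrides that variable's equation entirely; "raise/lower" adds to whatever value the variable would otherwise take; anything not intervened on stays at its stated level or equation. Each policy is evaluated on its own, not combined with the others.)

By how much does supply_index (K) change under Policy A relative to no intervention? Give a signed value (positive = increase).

107

Baseline:
  Q = 68
  P = 212 − 3·68 = 8
  K = 173 + 2·68 + 8 = 317
Policy A (P := 115, J := 7):
  Q = 68
  P = 115
  K = 173 + 2·68 + 115 = 424
Change in K: 424 − 317 = 107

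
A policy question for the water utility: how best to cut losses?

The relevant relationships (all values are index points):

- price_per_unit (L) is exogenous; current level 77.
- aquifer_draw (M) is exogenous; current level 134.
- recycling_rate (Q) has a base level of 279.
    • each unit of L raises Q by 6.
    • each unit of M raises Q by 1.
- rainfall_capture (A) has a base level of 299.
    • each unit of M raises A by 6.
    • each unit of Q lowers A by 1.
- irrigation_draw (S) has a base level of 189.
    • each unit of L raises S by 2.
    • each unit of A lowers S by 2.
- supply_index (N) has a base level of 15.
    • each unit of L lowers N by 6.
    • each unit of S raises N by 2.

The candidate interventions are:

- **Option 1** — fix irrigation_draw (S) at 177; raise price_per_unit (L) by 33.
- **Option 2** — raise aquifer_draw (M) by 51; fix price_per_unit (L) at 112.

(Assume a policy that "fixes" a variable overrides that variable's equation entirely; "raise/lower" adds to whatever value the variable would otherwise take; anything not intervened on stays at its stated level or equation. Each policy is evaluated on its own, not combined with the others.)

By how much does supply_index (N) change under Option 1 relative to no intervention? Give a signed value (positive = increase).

Baseline:
  L = 77
  M = 134
  Q = 279 + 6·77 + 134 = 875
  A = 299 + 6·134 − 875 = 228
  S = 189 + 2·77 − 2·228 = -113
  N = 15 − 6·77 + 2·(-113) = -673
Option 1 (S := 177, L + 33):
  L = 77 + 33 = 110
  M = 134
  Q = 279 + 6·110 + 134 = 1073
  A = 299 + 6·134 − 1073 = 30
  S = 177
  N = 15 − 6·110 + 2·177 = -291
Change in N: -291 − (-673) = 382

382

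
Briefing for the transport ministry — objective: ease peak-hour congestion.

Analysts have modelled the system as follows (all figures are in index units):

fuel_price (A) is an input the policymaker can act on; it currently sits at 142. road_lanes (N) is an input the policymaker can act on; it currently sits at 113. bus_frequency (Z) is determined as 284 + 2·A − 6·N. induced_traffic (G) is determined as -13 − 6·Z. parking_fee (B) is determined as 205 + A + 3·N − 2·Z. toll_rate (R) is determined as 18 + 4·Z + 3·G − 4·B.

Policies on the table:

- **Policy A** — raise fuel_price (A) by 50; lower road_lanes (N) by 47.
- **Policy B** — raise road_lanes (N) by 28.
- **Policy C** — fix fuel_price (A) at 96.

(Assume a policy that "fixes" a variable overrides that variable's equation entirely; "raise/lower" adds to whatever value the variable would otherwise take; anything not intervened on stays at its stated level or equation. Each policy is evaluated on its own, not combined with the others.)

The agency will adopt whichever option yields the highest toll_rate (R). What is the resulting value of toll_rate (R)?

Policy A (A + 50, N − 47):
  A = 142 + 50 = 192
  N = 113 − 47 = 66
  Z = 284 + 2·192 − 6·66 = 272
  G = -13 − 6·272 = -1645
  B = 205 + 192 + 3·66 − 2·272 = 51
  R = 18 + 4·272 + 3·(-1645) − 4·51 = -4033
Policy B (N + 28):
  A = 142
  N = 113 + 28 = 141
  Z = 284 + 2·142 − 6·141 = -278
  G = -13 − 6·(-278) = 1655
  B = 205 + 142 + 3·141 − 2·(-278) = 1326
  R = 18 + 4·(-278) + 3·1655 − 4·1326 = -1433
Policy C (A := 96):
  A = 96
  N = 113
  Z = 284 + 2·96 − 6·113 = -202
  G = -13 − 6·(-202) = 1199
  B = 205 + 96 + 3·113 − 2·(-202) = 1044
  R = 18 + 4·(-202) + 3·1199 − 4·1044 = -1369
Comparing — Policy A: R=-4033, Policy B: R=-1433, Policy C: R=-1369. Highest is -1369 (Policy C).

-1369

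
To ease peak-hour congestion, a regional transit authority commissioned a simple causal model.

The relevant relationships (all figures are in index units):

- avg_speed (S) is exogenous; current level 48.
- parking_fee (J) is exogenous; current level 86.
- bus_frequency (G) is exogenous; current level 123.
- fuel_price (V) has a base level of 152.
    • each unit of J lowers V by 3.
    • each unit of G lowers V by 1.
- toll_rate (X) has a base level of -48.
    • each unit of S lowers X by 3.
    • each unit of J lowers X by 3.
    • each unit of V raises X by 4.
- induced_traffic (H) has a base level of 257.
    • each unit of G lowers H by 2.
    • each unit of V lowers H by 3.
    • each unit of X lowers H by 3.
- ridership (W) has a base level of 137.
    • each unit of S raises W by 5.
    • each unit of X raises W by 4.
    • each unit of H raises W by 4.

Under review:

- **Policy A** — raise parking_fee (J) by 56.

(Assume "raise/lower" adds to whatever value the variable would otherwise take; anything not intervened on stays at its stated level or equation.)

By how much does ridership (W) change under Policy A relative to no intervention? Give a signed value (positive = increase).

Baseline:
  S = 48
  J = 86
  G = 123
  V = 152 − 3·86 − 123 = -229
  X = -48 − 3·48 − 3·86 + 4·(-229) = -1366
  H = 257 − 2·123 − 3·(-229) − 3·(-1366) = 4796
  W = 137 + 5·48 + 4·(-1366) + 4·4796 = 14097
Policy A (J + 56):
  S = 48
  J = 86 + 56 = 142
  G = 123
  V = 152 − 3·142 − 123 = -397
  X = -48 − 3·48 − 3·142 + 4·(-397) = -2206
  H = 257 − 2·123 − 3·(-397) − 3·(-2206) = 7820
  W = 137 + 5·48 + 4·(-2206) + 4·7820 = 22833
Change in W: 22833 − 14097 = 8736

8736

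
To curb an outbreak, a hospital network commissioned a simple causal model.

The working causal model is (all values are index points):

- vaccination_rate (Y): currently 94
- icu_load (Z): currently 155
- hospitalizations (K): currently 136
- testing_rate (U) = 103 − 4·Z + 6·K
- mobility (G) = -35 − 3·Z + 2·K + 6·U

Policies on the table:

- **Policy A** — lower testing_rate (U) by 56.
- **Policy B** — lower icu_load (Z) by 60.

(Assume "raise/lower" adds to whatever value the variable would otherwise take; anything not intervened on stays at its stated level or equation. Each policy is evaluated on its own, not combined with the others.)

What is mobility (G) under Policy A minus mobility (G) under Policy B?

Policy A (U − 56):
  Z = 155
  K = 136
  U = 103 − 4·155 + 6·136 (−56 from intervention) = 243
  G = -35 − 3·155 + 2·136 + 6·243 = 1230
Policy B (Z − 60):
  Z = 155 − 60 = 95
  K = 136
  U = 103 − 4·95 + 6·136 = 539
  G = -35 − 3·95 + 2·136 + 6·539 = 3186
G: 1230 − 3186 = -1956

-1956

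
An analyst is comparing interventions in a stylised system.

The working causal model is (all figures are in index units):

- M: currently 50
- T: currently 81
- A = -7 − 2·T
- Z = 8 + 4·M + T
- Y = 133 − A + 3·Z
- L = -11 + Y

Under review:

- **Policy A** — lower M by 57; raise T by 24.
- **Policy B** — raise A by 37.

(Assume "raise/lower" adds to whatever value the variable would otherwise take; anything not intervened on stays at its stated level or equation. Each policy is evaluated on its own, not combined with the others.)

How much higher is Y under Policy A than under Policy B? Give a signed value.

Policy A (M − 57, T + 24):
  M = 50 − 57 = -7
  T = 81 + 24 = 105
  A = -7 − 2·105 = -217
  Z = 8 + 4·(-7) + 105 = 85
  Y = 133 − (-217) + 3·85 = 605
Policy B (A + 37):
  M = 50
  T = 81
  A = -7 − 2·81 (+37 from intervention) = -132
  Z = 8 + 4·50 + 81 = 289
  Y = 133 − (-132) + 3·289 = 1132
Y: 605 − 1132 = -527

-527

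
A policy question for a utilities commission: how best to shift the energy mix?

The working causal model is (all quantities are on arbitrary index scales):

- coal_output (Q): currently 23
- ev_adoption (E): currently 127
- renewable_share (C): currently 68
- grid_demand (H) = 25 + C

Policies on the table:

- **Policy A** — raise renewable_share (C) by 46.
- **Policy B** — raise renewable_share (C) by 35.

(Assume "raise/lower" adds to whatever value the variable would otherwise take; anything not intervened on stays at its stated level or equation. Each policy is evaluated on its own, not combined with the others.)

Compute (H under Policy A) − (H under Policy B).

11

Policy A (C + 46):
  C = 68 + 46 = 114
  H = 25 + 114 = 139
Policy B (C + 35):
  C = 68 + 35 = 103
  H = 25 + 103 = 128
H: 139 − 128 = 11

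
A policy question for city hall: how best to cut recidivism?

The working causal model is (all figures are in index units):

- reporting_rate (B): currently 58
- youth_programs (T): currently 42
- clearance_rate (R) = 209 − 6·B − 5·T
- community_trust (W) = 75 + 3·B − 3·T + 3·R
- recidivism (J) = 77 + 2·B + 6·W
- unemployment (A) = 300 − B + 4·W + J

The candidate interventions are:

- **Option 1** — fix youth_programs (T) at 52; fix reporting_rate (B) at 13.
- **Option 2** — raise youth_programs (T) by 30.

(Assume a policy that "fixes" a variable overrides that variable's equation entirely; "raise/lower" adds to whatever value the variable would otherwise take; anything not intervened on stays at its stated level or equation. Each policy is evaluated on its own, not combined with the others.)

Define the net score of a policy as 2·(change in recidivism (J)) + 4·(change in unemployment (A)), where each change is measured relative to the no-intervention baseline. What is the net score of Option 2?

Baseline:
  B = 58
  T = 42
  R = 209 − 6·58 − 5·42 = -349
  W = 75 + 3·58 − 3·42 + 3·(-349) = -924
  J = 77 + 2·58 + 6·(-924) = -5351
  A = 300 − 58 + 4·(-924) + (-5351) = -8805
Option 2 (T + 30):
  B = 58
  T = 42 + 30 = 72
  R = 209 − 6·58 − 5·72 = -499
  W = 75 + 3·58 − 3·72 + 3·(-499) = -1464
  J = 77 + 2·58 + 6·(-1464) = -8591
  A = 300 − 58 + 4·(-1464) + (-8591) = -14205
ΔJ = -8591 − (-5351) = -3240; ΔA = -14205 − (-8805) = -5400
Score = 2·(-3240) + 4·(-5400) = -28080

-28080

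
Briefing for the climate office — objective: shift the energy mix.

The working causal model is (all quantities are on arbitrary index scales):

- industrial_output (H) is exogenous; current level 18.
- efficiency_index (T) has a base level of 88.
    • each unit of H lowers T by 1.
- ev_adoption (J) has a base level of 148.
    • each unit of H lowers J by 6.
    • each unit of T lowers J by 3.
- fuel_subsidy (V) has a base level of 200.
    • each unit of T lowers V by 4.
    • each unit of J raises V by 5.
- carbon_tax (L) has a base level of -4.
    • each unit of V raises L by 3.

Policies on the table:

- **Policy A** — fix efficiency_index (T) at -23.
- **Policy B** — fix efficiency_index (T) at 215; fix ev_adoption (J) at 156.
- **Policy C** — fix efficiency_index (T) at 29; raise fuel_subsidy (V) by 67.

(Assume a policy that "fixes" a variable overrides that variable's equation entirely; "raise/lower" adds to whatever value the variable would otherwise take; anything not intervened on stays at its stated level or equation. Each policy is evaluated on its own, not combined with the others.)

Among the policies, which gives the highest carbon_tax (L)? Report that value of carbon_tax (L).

Policy A (T := -23):
  H = 18
  T = -23
  J = 148 − 6·18 − 3·(-23) = 109
  V = 200 − 4·(-23) + 5·109 = 837
  L = -4 + 3·837 = 2507
Policy B (T := 215, J := 156):
  H = 18
  T = 215
  J = 156
  V = 200 − 4·215 + 5·156 = 120
  L = -4 + 3·120 = 356
Policy C (T := 29, V + 67):
  H = 18
  T = 29
  J = 148 − 6·18 − 3·29 = -47
  V = 200 − 4·29 + 5·(-47) (+67 from intervention) = -84
  L = -4 + 3·(-84) = -256
Comparing — Policy A: L=2507, Policy B: L=356, Policy C: L=-256. Highest is 2507 (Policy A).

2507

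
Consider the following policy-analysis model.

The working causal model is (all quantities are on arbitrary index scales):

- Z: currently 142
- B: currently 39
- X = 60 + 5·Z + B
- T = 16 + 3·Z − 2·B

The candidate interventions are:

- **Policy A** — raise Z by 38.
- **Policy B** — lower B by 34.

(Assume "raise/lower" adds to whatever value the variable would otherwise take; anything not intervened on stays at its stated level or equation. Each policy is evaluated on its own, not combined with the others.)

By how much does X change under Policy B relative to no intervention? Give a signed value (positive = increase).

Baseline:
  Z = 142
  B = 39
  X = 60 + 5·142 + 39 = 809
Policy B (B − 34):
  Z = 142
  B = 39 − 34 = 5
  X = 60 + 5·142 + 5 = 775
Change in X: 775 − 809 = -34

-34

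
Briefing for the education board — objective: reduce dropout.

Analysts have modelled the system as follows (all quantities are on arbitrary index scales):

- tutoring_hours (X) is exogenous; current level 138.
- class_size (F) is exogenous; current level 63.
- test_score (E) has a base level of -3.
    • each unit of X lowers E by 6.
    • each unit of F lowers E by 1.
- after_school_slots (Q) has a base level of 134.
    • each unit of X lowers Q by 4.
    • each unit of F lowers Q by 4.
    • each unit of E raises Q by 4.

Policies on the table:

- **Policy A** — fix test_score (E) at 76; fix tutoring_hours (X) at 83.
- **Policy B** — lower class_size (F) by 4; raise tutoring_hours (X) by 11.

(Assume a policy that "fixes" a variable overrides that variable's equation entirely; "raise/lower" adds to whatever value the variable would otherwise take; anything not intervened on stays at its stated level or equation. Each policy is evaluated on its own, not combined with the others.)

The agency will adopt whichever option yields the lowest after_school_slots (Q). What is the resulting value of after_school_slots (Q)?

-4522

Policy A (E := 76, X := 83):
  X = 83
  F = 63
  E = 76
  Q = 134 − 4·83 − 4·63 + 4·76 = -146
Policy B (F − 4, X + 11):
  X = 138 + 11 = 149
  F = 63 − 4 = 59
  E = -3 − 6·149 − 59 = -956
  Q = 134 − 4·149 − 4·59 + 4·(-956) = -4522
Comparing — Policy A: Q=-146, Policy B: Q=-4522. Lowest is -4522 (Policy B).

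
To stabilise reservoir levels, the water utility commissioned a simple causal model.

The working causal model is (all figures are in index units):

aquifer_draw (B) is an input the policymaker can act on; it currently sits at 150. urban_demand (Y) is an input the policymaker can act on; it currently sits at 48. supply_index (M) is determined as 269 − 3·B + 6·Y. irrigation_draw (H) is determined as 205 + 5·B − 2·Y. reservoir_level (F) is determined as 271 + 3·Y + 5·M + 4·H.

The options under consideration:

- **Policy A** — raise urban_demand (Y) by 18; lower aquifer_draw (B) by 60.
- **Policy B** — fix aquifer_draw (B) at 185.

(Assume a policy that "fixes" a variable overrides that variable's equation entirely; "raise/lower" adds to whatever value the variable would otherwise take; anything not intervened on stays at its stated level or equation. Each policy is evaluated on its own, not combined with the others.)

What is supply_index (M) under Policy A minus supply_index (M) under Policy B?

393

Policy A (Y + 18, B − 60):
  B = 150 − 60 = 90
  Y = 48 + 18 = 66
  M = 269 − 3·90 + 6·66 = 395
Policy B (B := 185):
  B = 185
  Y = 48
  M = 269 − 3·185 + 6·48 = 2
M: 395 − 2 = 393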